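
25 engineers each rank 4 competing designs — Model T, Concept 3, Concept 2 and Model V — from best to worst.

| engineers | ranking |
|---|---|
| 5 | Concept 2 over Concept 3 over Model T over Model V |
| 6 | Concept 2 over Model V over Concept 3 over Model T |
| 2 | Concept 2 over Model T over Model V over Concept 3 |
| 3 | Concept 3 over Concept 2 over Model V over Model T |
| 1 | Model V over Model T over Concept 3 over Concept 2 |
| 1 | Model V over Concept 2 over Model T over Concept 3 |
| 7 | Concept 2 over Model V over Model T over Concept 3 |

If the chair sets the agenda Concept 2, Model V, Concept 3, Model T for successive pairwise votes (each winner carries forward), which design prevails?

Concept 2

Round 1: Concept 2 vs Model V — 23–2, Concept 2 advances.
Round 2: Concept 2 vs Concept 3 — 21–4, Concept 2 advances.
Round 3: Concept 2 vs Model T — 24–1, Concept 2 advances.
The agenda winner is Concept 2.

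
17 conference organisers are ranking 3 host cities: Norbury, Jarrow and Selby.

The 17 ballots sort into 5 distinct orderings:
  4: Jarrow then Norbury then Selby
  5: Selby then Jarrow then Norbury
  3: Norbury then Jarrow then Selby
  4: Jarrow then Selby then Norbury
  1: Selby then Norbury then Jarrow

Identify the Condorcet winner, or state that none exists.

Check each pair by majority over 17 ballots:
Norbury vs Jarrow: 4 to 13, Jarrow.
Norbury vs Selby: Selby, 10–7.
Jarrow vs Selby: 11 to 6, Jarrow.
Jarrow defeats every rival head-to-head and is the Condorcet winner.

Jarrow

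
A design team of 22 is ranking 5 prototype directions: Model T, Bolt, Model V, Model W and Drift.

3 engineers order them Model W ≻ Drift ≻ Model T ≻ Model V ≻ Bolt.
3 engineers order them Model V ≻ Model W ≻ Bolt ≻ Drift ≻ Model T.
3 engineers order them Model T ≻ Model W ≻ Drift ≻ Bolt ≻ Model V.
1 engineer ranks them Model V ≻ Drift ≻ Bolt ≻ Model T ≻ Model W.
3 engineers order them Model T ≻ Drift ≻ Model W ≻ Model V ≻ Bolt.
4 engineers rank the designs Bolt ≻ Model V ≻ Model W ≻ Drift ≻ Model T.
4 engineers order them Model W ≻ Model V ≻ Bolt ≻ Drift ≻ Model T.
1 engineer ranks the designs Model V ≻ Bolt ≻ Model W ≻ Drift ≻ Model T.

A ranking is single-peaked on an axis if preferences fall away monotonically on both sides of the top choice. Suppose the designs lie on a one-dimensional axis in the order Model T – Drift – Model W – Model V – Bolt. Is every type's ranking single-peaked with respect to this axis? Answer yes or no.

no

Axis positions: Model T=1, Drift=2, Model W=3, Model V=4, Bolt=5.
Type 1 (peak Model W at position 3): ranking walks positions 3-2-1-4-5, expanding outward from the peak — single-peaked.
Type 2 (peak Model V at position 4): ranking walks positions 4-3-5-2-1, expanding outward from the peak — single-peaked.
Type 3: ranking walks positions 1-3-2-5-4; Model W is ranked above Drift even though Drift lies between Model W and the peak Model T on the axis — preferences dip and rise again. Not single-peaked.
Type 4: ranking walks positions 4-2-5-1-3; Drift is ranked above Model W even though Model W lies between Drift and the peak Model V on the axis — preferences dip and rise again. Not single-peaked.
Type 5 (peak Model T at position 1): ranking walks positions 1-2-3-4-5, expanding outward from the peak — single-peaked.
Type 6 (peak Bolt at position 5): ranking walks positions 5-4-3-2-1, expanding outward from the peak — single-peaked.
Type 7 (peak Model W at position 3): ranking walks positions 3-4-5-2-1, expanding outward from the peak — single-peaked.
Type 8 (peak Model V at position 4): ranking walks positions 4-5-3-2-1, expanding outward from the peak — single-peaked.
Type 3 violates single-peakedness, so the profile is not single-peaked on this axis.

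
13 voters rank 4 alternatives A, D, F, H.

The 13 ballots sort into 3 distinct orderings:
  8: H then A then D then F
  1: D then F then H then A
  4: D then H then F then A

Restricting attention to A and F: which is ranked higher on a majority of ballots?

Ballots ranking A above F: 8.
Ballots ranking F above A: 13 − 8 = 5.
A wins the head-to-head 8–5.

A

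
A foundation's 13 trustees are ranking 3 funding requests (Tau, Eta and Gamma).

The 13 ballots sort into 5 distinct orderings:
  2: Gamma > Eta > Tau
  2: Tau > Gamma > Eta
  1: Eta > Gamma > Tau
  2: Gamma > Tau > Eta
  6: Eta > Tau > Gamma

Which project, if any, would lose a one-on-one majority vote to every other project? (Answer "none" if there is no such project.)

Head-to-head results (13 reviewers):
Tau vs Eta: Tau preferred on 2+2 = 4 ballots; Eta wins 9–4.
Tau–Gamma: Tau 8–5.
Eta vs Gamma: 7 to 6, Eta.
Gamma is beaten in every head-to-head and is the Condorcet loser.

Gamma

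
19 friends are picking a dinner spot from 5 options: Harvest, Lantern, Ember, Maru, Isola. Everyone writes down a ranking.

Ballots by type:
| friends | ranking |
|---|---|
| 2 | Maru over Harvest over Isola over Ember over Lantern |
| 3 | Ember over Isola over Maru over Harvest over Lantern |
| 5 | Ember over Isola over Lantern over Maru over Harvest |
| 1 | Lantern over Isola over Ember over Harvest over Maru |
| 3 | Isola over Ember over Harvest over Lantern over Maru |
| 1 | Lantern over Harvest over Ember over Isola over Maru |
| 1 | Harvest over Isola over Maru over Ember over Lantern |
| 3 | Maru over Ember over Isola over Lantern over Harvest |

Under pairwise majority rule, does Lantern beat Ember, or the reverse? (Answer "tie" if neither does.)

Ballots ranking Lantern above Ember: 1 + 1 = 2.
Ballots ranking Ember above Lantern: 19 − 2 = 17.
Ember wins the head-to-head 17–2.

Ember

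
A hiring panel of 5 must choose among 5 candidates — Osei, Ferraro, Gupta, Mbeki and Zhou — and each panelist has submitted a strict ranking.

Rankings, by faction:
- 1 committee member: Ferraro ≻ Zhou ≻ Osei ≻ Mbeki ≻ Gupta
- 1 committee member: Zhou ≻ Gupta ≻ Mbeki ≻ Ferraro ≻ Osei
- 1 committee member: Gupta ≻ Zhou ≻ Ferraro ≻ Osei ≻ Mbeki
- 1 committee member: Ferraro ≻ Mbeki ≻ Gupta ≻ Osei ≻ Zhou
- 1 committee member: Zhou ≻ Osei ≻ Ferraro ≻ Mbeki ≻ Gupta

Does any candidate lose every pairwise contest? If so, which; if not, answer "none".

Pairwise majorities:
Osei–Ferraro: Ferraro 4–1.
Osei vs Gupta: Gupta, 3–2.
Osei vs Mbeki: 3 to 2, Osei.
Osei vs Zhou: 1 to 4, Zhou.
Ferraro vs Gupta: 3 to 2, Ferraro.
Ferraro vs Mbeki: Ferraro wins 4–1.
Ferraro vs Zhou: 1+1 = 2 for Ferraro, 3 for Zhou — Zhou by 3–2.
Gupta–Mbeki: Mbeki 3–2.
Gupta vs Zhou: 2 to 3, Zhou.
Mbeki vs Zhou: Mbeki preferred on 1 ballot; Zhou wins 4–1.
Each candidate has at least one pairwise win (Osei beats Mbeki; Ferraro beats Osei; Gupta beats Osei; Mbeki beats Gupta; Zhou beats Osei) — no Condorcet loser.

none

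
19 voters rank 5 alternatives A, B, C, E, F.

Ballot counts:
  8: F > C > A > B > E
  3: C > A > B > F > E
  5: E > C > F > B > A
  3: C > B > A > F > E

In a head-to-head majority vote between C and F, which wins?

C

Ballots ranking C above F: 3 + 5 + 3 = 11.
Ballots ranking F above C: 19 − 11 = 8.
C wins the head-to-head 11–8.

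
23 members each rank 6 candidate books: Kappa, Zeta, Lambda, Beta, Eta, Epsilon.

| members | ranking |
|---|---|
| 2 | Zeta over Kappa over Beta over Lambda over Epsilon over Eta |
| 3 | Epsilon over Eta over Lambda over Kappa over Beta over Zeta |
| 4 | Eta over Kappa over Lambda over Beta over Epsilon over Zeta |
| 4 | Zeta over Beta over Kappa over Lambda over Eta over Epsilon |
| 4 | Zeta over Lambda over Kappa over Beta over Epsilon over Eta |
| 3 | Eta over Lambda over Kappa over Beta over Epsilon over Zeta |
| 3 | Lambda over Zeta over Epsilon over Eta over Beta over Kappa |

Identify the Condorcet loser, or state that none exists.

none

Head-to-head results (23 members):
Kappa vs Zeta: Zeta wins 13–10.
Kappa vs Lambda: Kappa is ranked higher on 2+4+4 = 10 ballots, Lambda on 13. Lambda wins 13–10.
Kappa vs Beta: Kappa is ranked higher on 2+3+4+4+3 = 16 ballots, Beta on 7. Kappa wins 16–7.
Kappa vs Eta: Eta, 13–10.
Kappa vs Epsilon: 2+4+4+4+3 = 17 for Kappa, 6 for Epsilon — Kappa by 17–6.
Zeta vs Lambda: 10 to 13, Lambda.
Zeta–Beta: Zeta 13–10.
Zeta vs Eta: Zeta preferred on 2+4+4+3 = 13 ballots; Zeta wins 13–10.
Zeta vs Epsilon: 2+4+4+3 = 13 for Zeta, 10 for Epsilon — Zeta by 13–10.
Lambda vs Beta: 17 to 6, Lambda.
Lambda vs Eta: Lambda is ranked higher on 2+4+4+3 = 13 ballots, Eta on 10. Lambda wins 13–10.
Lambda vs Epsilon: Lambda is ranked higher on 2+4+4+4+3+3 = 20 ballots, Epsilon on 3. Lambda wins 20–3.
Beta vs Eta: Eta, 13–10.
Beta vs Epsilon: 2+4+4+4+3 = 17 for Beta, 6 for Epsilon — Beta by 17–6.
Eta vs Epsilon: Epsilon wins 12–11.
No book is winless: Kappa beats Beta; Zeta beats Kappa; Lambda beats Kappa; Beta beats Epsilon; Eta beats Kappa; Epsilon beats Eta. There is no Condorcet loser.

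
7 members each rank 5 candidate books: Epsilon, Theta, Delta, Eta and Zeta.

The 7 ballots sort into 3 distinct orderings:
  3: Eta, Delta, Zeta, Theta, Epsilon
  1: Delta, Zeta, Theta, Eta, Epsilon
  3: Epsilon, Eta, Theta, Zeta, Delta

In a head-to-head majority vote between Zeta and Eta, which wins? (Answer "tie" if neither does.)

Eta

Ballots ranking Zeta above Eta: 1.
Ballots ranking Eta above Zeta: 7 − 1 = 6.
Eta wins the head-to-head 6–1.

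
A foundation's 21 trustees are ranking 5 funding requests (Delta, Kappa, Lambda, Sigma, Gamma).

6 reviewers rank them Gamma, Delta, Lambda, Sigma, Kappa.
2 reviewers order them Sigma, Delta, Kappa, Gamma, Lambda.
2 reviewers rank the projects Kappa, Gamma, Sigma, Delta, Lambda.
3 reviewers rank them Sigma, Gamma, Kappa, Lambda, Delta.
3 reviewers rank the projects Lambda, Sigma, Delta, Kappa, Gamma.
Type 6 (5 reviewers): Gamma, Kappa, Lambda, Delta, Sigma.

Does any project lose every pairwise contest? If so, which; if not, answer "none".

none

Head-to-head results (21 reviewers):
Delta vs Kappa: 11 to 10, Delta.
Delta vs Lambda: Lambda, 11–10.
Delta vs Sigma: 11 to 10, Delta.
Delta vs Gamma: Gamma, 16–5.
Kappa vs Lambda: Kappa wins 12–9.
Kappa vs Sigma: Sigma, 14–7.
Kappa vs Gamma: Kappa is ranked higher on 2+2+3 = 7 ballots, Gamma on 14. Gamma wins 14–7.
Lambda vs Sigma: 14 to 7, Lambda.
Lambda vs Gamma: Lambda preferred on 3 ballots; Gamma wins 18–3.
Sigma vs Gamma: 2+3+3 = 8 for Sigma, 13 for Gamma — Gamma by 13–8.
Each project has at least one pairwise win (Delta beats Kappa; Kappa beats Lambda; Lambda beats Delta; Sigma beats Kappa; Gamma beats Delta) — no Condorcet loser.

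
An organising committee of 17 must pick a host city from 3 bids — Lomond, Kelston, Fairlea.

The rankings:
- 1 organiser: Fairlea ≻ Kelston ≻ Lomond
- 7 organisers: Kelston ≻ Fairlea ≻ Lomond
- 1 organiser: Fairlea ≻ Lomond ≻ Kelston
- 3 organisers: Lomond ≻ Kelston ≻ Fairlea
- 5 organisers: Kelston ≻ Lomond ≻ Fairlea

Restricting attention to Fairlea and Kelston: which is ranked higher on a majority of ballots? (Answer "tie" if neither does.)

Kelston

Ballots ranking Fairlea above Kelston: 1 + 1 = 2.
Ballots ranking Kelston above Fairlea: 17 − 2 = 15.
Kelston wins the head-to-head 15–2.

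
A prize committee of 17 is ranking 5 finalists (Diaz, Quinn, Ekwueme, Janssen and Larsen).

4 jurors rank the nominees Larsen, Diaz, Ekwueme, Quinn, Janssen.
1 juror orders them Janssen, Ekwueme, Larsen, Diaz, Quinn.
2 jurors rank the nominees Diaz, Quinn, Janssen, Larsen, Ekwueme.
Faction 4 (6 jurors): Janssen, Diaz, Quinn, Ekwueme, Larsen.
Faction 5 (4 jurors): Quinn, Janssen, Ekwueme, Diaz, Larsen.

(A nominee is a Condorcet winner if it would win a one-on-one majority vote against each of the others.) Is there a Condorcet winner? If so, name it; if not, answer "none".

Check each pair by majority over 17 ballots:
Diaz vs Quinn: Diaz is ranked higher on 4+1+2+6 = 13 ballots, Quinn on 4. Diaz wins 13–4.
Diaz vs Ekwueme: Diaz is ranked higher on 4+2+6 = 12 ballots, Ekwueme on 5. Diaz wins 12–5.
Diaz vs Janssen: 6 to 11, Janssen.
Diaz vs Larsen: 2+6+4 = 12 for Diaz, 5 for Larsen — Diaz by 12–5.
Quinn vs Ekwueme: 2+6+4 = 12 for Quinn, 5 for Ekwueme — Quinn by 12–5.
Quinn vs Janssen: Quinn preferred on 4+2+4 = 10 ballots; Quinn wins 10–7.
Quinn vs Larsen: 2+6+4 = 12 for Quinn, 5 for Larsen — Quinn by 12–5.
Ekwueme vs Janssen: Ekwueme preferred on 4 ballots; Janssen wins 13–4.
Ekwueme vs Larsen: Ekwueme is ranked higher on 1+6+4 = 11 ballots, Larsen on 6. Ekwueme wins 11–6.
Janssen vs Larsen: Janssen is ranked higher on 1+2+6+4 = 13 ballots, Larsen on 4. Janssen wins 13–4.
Every nominee loses at least once (Diaz loses to Janssen; Quinn loses to Diaz; Ekwueme loses to Diaz; Janssen loses to Quinn; Larsen loses to Diaz). The majority relation contains the cycle Diaz > Quinn > Janssen > Diaz, so there is no Condorcet winner.

none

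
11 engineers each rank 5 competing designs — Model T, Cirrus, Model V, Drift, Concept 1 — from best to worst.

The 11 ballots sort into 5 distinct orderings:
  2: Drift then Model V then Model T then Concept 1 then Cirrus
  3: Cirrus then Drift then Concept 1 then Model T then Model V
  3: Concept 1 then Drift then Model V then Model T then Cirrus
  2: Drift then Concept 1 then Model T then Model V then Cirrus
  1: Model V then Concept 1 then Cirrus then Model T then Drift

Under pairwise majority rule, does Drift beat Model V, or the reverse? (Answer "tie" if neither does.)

Drift

Ballots ranking Drift above Model V: 2 + 3 + 3 + 2 = 10.
Ballots ranking Model V above Drift: 11 − 10 = 1.
Drift wins the head-to-head 10–1.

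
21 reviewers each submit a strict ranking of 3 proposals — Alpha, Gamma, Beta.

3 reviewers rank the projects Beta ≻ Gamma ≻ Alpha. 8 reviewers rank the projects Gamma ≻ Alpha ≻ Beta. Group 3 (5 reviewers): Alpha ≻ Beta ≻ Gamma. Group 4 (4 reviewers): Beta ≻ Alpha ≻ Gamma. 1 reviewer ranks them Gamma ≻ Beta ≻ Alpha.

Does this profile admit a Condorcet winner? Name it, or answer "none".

none

Check each pair by majority over 21 ballots:
Alpha–Gamma: Gamma 12–9.
Alpha–Beta: Alpha 13–8.
Gamma vs Beta: Beta wins 12–9.
No project is unbeaten: Alpha loses to Gamma; Gamma loses to Beta; Beta loses to Alpha. In particular Alpha beats Beta beats Gamma beats Alpha is a majority cycle — no Condorcet winner exists.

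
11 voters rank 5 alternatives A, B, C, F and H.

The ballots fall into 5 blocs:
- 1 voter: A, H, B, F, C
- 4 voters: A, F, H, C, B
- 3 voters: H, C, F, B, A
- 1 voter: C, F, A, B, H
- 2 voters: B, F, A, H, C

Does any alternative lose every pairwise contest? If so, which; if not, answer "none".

B

Head-to-head results (11 voters):
A vs B: 1+4+1 = 6 for A, 5 for B — A by 6–5.
A vs C: A, 7–4.
A vs F: A preferred on 1+4 = 5 ballots; F wins 6–5.
A–H: A 8–3.
B–C: C 8–3.
B vs F: F wins 8–3.
B vs H: 3 to 8, H.
C vs F: F, 7–4.
C vs H: H wins 10–1.
F–H: F 7–4.
B loses to every other alternative — it is the Condorcet loser.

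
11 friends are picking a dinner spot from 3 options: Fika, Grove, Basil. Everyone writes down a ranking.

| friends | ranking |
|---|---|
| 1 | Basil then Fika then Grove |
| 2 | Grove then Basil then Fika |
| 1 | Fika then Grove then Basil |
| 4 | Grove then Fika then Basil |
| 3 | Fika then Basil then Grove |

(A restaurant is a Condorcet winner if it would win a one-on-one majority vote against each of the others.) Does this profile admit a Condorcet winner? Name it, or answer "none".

Check each pair by majority over 11 ballots:
Fika–Grove: Grove 6–5.
Fika vs Basil: Fika, 8–3.
Grove vs Basil: Grove wins 7–4.
Grove beats each of Fika, Basil — Grove is the Condorcet winner.

Grove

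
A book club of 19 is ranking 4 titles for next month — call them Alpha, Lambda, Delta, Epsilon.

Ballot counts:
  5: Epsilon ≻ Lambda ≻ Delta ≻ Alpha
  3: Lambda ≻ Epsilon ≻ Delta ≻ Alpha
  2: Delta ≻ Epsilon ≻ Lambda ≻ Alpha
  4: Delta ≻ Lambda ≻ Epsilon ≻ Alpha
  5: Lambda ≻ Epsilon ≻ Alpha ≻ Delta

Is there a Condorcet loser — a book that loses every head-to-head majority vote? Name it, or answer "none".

Pairwise majorities:
Alpha vs Lambda: Lambda wins 19–0.
Alpha vs Delta: Delta wins 14–5.
Alpha vs Epsilon: Alpha is ranked higher on 0 ballots, Epsilon on 19. Epsilon wins 19–0.
Lambda vs Delta: Lambda, 13–6.
Lambda–Epsilon: Lambda 12–7.
Delta vs Epsilon: 2+4 = 6 for Delta, 13 for Epsilon — Epsilon by 13–6.
Alpha is beaten in every head-to-head and is the Condorcet loser.

Alpha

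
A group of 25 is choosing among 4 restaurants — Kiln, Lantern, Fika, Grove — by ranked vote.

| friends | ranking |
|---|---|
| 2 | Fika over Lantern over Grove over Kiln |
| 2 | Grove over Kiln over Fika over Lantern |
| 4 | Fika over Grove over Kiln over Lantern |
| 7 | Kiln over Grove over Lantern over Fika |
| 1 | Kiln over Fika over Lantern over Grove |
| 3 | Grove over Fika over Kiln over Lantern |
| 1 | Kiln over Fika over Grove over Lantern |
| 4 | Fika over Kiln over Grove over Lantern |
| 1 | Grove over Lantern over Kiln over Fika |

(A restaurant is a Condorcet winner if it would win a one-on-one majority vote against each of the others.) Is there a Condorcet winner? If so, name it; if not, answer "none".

none

Head-to-head results (25 friends):
Kiln vs Lantern: Kiln is ranked higher on 22 ballots, Lantern on 3. Kiln wins 22–3.
Kiln vs Fika: 12 to 13, Fika.
Kiln vs Grove: Kiln is ranked higher on 7+1+1+4 = 13 ballots, Grove on 12. Kiln wins 13–12.
Lantern vs Fika: 7+1 = 8 for Lantern, 17 for Fika — Fika by 17–8.
Lantern vs Grove: 2+1 = 3 for Lantern, 22 for Grove — Grove by 22–3.
Fika vs Grove: Fika is ranked higher on 2+4+1+1+4 = 12 ballots, Grove on 13. Grove wins 13–12.
No restaurant is unbeaten: Kiln loses to Fika; Lantern loses to Kiln; Fika loses to Grove; Grove loses to Kiln. In particular Kiln > Grove > Fika > Kiln is a majority cycle — no Condorcet winner exists.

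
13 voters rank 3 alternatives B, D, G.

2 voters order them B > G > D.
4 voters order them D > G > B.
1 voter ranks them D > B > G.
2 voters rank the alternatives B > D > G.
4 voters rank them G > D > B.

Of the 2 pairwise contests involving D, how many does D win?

2

D against each rival (13 voters):
D vs B: 4+1+4 = 9 for D, 4 for B — D by 9–4.
D vs G: 4+1+2 = 7 for D, 6 for G — D by 7–6.
D beats B, G — 2 pairwise wins.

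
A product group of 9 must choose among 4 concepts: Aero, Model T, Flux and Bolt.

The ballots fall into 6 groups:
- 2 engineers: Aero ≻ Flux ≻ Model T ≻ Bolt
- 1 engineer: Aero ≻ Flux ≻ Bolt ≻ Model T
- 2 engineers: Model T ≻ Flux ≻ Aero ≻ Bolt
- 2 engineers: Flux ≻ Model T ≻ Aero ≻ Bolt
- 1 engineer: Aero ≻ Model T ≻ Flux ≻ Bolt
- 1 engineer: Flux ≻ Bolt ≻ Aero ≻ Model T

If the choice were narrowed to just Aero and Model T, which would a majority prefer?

Ballots ranking Aero above Model T: 2 + 1 + 1 + 1 = 5.
Ballots ranking Model T above Aero: 9 − 5 = 4.
Aero wins the head-to-head 5–4.

Aero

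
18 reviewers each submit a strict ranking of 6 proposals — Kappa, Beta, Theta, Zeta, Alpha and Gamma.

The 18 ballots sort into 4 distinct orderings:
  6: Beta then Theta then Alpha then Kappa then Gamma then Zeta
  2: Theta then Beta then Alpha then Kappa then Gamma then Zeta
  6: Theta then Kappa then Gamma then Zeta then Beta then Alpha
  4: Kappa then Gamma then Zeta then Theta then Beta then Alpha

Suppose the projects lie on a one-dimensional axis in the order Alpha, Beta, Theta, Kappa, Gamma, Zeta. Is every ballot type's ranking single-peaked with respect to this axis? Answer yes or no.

yes

Axis positions: Alpha=1, Beta=2, Theta=3, Kappa=4, Gamma=5, Zeta=6.
Ballot type 1 (peak Beta at position 2): ranking walks positions 2-3-1-4-5-6, expanding outward from the peak — single-peaked.
Ballot type 2 (peak Theta at position 3): ranking walks positions 3-2-1-4-5-6, expanding outward from the peak — single-peaked.
Ballot type 3 (peak Theta at position 3): ranking walks positions 3-4-5-6-2-1, expanding outward from the peak — single-peaked.
Ballot type 4 (peak Kappa at position 4): ranking walks positions 4-5-6-3-2-1, expanding outward from the peak — single-peaked.
Every ranking is single-peaked on this axis.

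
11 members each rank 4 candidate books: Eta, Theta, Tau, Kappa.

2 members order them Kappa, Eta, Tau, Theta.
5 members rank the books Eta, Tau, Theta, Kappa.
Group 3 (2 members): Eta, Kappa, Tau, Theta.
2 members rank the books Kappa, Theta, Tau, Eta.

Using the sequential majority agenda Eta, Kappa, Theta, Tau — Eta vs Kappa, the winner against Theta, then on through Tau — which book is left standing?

Round 1: Eta vs Kappa — 7–4, Eta advances.
Round 2: Eta vs Theta — 9–2, Eta advances.
Round 3: Eta vs Tau — 9–2, Eta advances.
The agenda winner is Eta.

Eta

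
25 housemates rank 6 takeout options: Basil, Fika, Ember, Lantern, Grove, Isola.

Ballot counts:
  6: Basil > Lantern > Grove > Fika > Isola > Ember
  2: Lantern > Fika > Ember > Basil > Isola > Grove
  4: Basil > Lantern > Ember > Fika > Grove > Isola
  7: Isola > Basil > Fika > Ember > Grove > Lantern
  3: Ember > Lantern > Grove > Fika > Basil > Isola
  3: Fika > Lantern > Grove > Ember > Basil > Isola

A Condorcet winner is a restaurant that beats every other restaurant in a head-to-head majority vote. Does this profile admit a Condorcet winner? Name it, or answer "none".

Head-to-head results (25 friends):
Basil vs Fika: Basil is ranked higher on 6+4+7 = 17 ballots, Fika on 8. Basil wins 17–8.
Basil vs Ember: Basil preferred on 6+4+7 = 17 ballots; Basil wins 17–8.
Basil vs Lantern: Basil preferred on 6+4+7 = 17 ballots; Basil wins 17–8.
Basil vs Grove: Basil is ranked higher on 6+2+4+7 = 19 ballots, Grove on 6. Basil wins 19–6.
Basil vs Isola: Basil is ranked higher on 6+2+4+3+3 = 18 ballots, Isola on 7. Basil wins 18–7.
Fika vs Ember: 6+2+7+3 = 18 for Fika, 7 for Ember — Fika by 18–7.
Fika vs Lantern: 10 to 15, Lantern.
Fika vs Grove: 2+4+7+3 = 16 for Fika, 9 for Grove — Fika by 16–9.
Fika vs Isola: Fika is ranked higher on 6+2+4+3+3 = 18 ballots, Isola on 7. Fika wins 18–7.
Ember vs Lantern: 7+3 = 10 for Ember, 15 for Lantern — Lantern by 15–10.
Ember vs Grove: 2+4+7+3 = 16 for Ember, 9 for Grove — Ember by 16–9.
Ember vs Isola: 2+4+3+3 = 12 for Ember, 13 for Isola — Isola by 13–12.
Lantern vs Grove: 6+2+4+3+3 = 18 for Lantern, 7 for Grove — Lantern by 18–7.
Lantern vs Isola: 18 to 7, Lantern.
Grove vs Isola: Grove is ranked higher on 6+4+3+3 = 16 ballots, Isola on 9. Grove wins 16–9.
Only Basil has no losses; Basil is the Condorcet winner.

Basil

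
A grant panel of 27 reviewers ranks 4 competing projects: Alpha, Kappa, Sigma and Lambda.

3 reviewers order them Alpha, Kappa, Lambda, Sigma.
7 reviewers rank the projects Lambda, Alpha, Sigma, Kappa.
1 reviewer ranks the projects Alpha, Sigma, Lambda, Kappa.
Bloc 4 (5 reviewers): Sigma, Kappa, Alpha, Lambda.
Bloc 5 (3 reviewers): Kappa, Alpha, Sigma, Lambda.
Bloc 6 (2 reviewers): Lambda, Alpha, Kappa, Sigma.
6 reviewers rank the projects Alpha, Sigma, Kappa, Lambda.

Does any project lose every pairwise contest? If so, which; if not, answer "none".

Lambda

Head-to-head results (27 reviewers):
Alpha vs Kappa: Alpha, 19–8.
Alpha vs Sigma: 22 to 5, Alpha.
Alpha vs Lambda: Alpha is ranked higher on 3+1+5+3+6 = 18 ballots, Lambda on 9. Alpha wins 18–9.
Kappa–Sigma: Sigma 19–8.
Kappa vs Lambda: Kappa wins 17–10.
Sigma vs Lambda: Sigma wins 15–12.
Only Lambda has no wins; Lambda is the Condorcet loser.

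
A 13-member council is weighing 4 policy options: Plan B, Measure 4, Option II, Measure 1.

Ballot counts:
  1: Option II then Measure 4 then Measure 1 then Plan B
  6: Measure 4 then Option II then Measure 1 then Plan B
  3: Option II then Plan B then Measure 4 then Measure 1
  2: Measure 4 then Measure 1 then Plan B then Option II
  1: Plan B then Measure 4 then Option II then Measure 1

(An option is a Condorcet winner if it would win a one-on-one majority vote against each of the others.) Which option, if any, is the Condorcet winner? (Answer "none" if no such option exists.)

Pairwise majorities:
Plan B vs Measure 4: Plan B is ranked higher on 3+1 = 4 ballots, Measure 4 on 9. Measure 4 wins 9–4.
Plan B vs Option II: 3 to 10, Option II.
Plan B vs Measure 1: Plan B preferred on 3+1 = 4 ballots; Measure 1 wins 9–4.
Measure 4 vs Option II: 6+2+1 = 9 for Measure 4, 4 for Option II — Measure 4 by 9–4.
Measure 4 vs Measure 1: 1+6+3+2+1 = 13 for Measure 4, 0 for Measure 1 — Measure 4 by 13–0.
Option II vs Measure 1: 11 to 2, Option II.
Measure 4 wins every pairwise contest, so Measure 4 is the Condorcet winner.

Measure 4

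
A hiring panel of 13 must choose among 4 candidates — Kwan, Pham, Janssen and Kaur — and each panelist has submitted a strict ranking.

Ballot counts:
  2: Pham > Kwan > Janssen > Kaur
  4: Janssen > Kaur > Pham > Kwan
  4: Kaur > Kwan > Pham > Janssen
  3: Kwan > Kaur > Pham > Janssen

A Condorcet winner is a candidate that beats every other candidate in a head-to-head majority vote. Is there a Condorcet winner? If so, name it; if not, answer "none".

Check each pair by majority over 13 ballots:
Kwan–Pham: Kwan 7–6.
Kwan vs Janssen: 9 to 4, Kwan.
Kwan vs Kaur: Kaur, 8–5.
Pham vs Janssen: Pham, 9–4.
Pham vs Kaur: Kaur wins 11–2.
Janssen–Kaur: Kaur 7–6.
Kaur wins every pairwise contest, so Kaur is the Condorcet winner.

Kaur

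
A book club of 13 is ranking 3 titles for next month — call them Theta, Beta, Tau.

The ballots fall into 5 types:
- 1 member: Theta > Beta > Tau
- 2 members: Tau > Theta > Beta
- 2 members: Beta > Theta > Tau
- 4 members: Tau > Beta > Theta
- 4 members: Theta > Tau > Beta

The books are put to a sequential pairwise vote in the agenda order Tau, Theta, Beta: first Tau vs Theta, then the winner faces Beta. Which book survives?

Theta

Round 1: Tau vs Theta — 6–7, Theta advances.
Round 2: Theta vs Beta — 7–6, Theta advances.
The agenda winner is Theta.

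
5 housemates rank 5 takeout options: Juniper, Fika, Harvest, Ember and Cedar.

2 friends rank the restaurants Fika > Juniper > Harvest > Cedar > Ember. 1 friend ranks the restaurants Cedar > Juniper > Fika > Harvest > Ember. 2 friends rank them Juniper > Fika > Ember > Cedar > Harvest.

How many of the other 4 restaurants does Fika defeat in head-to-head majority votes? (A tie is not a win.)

3

Fika against each rival (5 friends):
Fika vs Juniper: 2 to 3, Juniper.
Fika vs Harvest: 5 to 0, Fika.
Fika vs Ember: Fika is ranked higher on 2+1+2 = 5 ballots, Ember on 0. Fika wins 5–0.
Fika vs Cedar: Fika is ranked higher on 2+2 = 4 ballots, Cedar on 1. Fika wins 4–1.
Fika beats Harvest, Ember, Cedar; loses to Juniper — 3 pairwise wins.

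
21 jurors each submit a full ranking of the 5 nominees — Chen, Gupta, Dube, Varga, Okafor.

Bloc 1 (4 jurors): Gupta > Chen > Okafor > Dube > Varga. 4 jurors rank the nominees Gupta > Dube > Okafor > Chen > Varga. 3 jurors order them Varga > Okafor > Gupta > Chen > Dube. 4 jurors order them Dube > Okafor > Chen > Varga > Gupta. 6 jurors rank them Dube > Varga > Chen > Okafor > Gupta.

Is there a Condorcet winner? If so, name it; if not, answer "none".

Check each pair by majority over 21 ballots:
Chen vs Gupta: Chen is ranked higher on 4+6 = 10 ballots, Gupta on 11. Gupta wins 11–10.
Chen–Dube: Dube 14–7.
Chen vs Varga: Chen preferred on 4+4+4 = 12 ballots; Chen wins 12–9.
Chen vs Okafor: 10 to 11, Okafor.
Gupta–Dube: Gupta 11–10.
Gupta vs Varga: Varga, 13–8.
Gupta–Okafor: Okafor 13–8.
Dube–Varga: Dube 18–3.
Dube vs Okafor: 4+4+6 = 14 for Dube, 7 for Okafor — Dube by 14–7.
Varga vs Okafor: Okafor, 12–9.
Each nominee drops at least one matchup (Chen loses to Gupta; Gupta loses to Varga; Dube loses to Gupta; Varga loses to Chen; Okafor loses to Dube); the cycle Chen > Varga > Gupta > Chen rules out a Condorcet winner.

none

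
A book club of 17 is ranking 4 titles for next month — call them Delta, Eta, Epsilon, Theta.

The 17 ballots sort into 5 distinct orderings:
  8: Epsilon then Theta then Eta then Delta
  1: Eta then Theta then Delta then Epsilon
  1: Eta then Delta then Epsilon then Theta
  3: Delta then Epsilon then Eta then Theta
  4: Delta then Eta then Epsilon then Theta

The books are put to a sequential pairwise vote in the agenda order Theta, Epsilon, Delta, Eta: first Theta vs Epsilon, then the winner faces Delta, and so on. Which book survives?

Eta

Round 1: Theta vs Epsilon — 1–16, Epsilon advances.
Round 2: Epsilon vs Delta — 8–9, Delta advances.
Round 3: Delta vs Eta — 7–10, Eta advances.
The agenda winner is Eta.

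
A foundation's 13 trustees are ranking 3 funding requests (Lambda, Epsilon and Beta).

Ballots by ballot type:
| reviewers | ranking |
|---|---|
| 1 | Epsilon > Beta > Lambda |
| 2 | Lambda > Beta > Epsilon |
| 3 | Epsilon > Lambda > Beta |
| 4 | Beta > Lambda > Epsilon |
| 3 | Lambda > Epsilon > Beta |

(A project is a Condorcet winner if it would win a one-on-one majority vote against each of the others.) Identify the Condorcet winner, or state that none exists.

Check each pair by majority over 13 ballots:
Lambda vs Epsilon: Lambda is ranked higher on 2+4+3 = 9 ballots, Epsilon on 4. Lambda wins 9–4.
Lambda vs Beta: Lambda preferred on 2+3+3 = 8 ballots; Lambda wins 8–5.
Epsilon vs Beta: 7 to 6, Epsilon.
Lambda wins every pairwise contest, so Lambda is the Condorcet winner.

Lambda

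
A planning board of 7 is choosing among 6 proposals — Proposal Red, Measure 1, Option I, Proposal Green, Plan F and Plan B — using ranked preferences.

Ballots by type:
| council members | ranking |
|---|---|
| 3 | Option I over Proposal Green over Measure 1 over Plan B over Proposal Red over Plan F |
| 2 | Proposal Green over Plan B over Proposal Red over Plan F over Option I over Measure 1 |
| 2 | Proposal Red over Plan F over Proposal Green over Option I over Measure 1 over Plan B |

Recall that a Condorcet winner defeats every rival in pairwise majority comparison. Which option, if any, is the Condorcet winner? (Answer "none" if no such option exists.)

Pairwise majorities:
Proposal Red–Measure 1: Proposal Red 4–3.
Proposal Red vs Option I: Proposal Red, 4–3.
Proposal Red–Proposal Green: Proposal Green 5–2.
Proposal Red–Plan F: Proposal Red 7–0.
Proposal Red–Plan B: Plan B 5–2.
Measure 1 vs Option I: Option I wins 7–0.
Measure 1–Proposal Green: Proposal Green 7–0.
Measure 1 vs Plan F: Plan F, 4–3.
Measure 1–Plan B: Measure 1 5–2.
Option I vs Proposal Green: Proposal Green, 4–3.
Option I vs Plan F: Plan F, 4–3.
Option I–Plan B: Option I 5–2.
Proposal Green vs Plan F: Proposal Green wins 5–2.
Proposal Green vs Plan B: Proposal Green, 7–0.
Plan F vs Plan B: Plan B wins 5–2.
Only Proposal Green has no losses; Proposal Green is the Condorcet winner.

Proposal Green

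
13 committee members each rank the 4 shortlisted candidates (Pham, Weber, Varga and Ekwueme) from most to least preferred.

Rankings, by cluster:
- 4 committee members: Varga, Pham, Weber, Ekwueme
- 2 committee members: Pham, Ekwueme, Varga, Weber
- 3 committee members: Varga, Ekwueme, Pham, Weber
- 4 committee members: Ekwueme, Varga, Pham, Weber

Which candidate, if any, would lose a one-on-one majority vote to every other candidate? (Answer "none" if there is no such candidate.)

Head-to-head results (13 committee members):
Pham vs Weber: Pham preferred on 4+2+3+4 = 13 ballots; Pham wins 13–0.
Pham–Varga: Varga 11–2.
Pham vs Ekwueme: Pham is ranked higher on 4+2 = 6 ballots, Ekwueme on 7. Ekwueme wins 7–6.
Weber vs Varga: Weber preferred on 0 ballots; Varga wins 13–0.
Weber vs Ekwueme: Ekwueme, 9–4.
Varga vs Ekwueme: Varga preferred on 4+3 = 7 ballots; Varga wins 7–6.
Weber is beaten in every head-to-head and is the Condorcet loser.

Weber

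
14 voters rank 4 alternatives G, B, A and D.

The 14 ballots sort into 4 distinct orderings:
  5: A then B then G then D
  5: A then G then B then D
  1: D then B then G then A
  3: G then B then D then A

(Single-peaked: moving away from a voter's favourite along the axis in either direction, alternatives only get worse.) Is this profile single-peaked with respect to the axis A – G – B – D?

Axis positions: A=1, G=2, B=3, D=4.
Bloc 1: ranking walks positions 1-3-2-4; B is ranked above G even though G lies between B and the peak A on the axis — preferences dip and rise again. Not single-peaked.
Bloc 2 (peak A at position 1): ranking walks positions 1-2-3-4, expanding outward from the peak — single-peaked.
Bloc 3 (peak D at position 4): ranking walks positions 4-3-2-1, expanding outward from the peak — single-peaked.
Bloc 4 (peak G at position 2): ranking walks positions 2-3-4-1, expanding outward from the peak — single-peaked.
Bloc 1 violates single-peakedness, so the profile is not single-peaked on this axis.

no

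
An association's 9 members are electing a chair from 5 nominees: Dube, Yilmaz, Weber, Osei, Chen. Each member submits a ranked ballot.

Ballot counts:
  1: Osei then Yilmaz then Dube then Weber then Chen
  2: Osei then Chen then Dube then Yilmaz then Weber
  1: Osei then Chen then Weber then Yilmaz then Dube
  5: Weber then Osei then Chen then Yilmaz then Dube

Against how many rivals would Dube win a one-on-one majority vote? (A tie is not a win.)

0

Dube against each rival (9 voters):
Dube vs Yilmaz: Dube preferred on 2 ballots; Yilmaz wins 7–2.
Dube–Weber: Weber 6–3.
Dube vs Osei: 0 to 9, Osei.
Dube vs Chen: Dube preferred on 1 ballot; Chen wins 8–1.
Dube beats no one; loses to Yilmaz, Weber, Osei, Chen — 0 pairwise wins.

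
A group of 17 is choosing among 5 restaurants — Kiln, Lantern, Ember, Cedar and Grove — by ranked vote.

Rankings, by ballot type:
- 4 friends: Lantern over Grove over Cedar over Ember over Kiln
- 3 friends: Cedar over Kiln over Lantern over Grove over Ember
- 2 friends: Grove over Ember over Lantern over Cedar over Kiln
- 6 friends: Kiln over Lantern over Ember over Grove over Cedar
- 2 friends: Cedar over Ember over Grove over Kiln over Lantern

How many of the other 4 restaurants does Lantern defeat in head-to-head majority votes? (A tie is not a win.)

3

Lantern against each rival (17 friends):
Lantern vs Kiln: Lantern is ranked higher on 4+2 = 6 ballots, Kiln on 11. Kiln wins 11–6.
Lantern–Ember: Lantern 13–4.
Lantern vs Cedar: 4+2+6 = 12 for Lantern, 5 for Cedar — Lantern by 12–5.
Lantern–Grove: Lantern 13–4.
Lantern beats Ember, Cedar, Grove; loses to Kiln — 3 pairwise wins.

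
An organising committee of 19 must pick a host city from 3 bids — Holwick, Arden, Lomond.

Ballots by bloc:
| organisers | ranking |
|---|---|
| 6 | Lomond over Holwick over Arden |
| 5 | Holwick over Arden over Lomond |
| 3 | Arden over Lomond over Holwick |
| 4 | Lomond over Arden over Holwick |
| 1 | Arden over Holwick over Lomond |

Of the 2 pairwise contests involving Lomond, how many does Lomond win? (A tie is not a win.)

2

Lomond against each rival (19 organisers):
Lomond vs Holwick: Lomond wins 13–6.
Lomond vs Arden: 10 to 9, Lomond.
Lomond beats Holwick, Arden — 2 pairwise wins.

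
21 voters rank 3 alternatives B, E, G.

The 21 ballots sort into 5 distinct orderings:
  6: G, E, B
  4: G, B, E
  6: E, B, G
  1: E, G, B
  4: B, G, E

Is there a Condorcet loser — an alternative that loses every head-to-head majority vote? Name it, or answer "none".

Pairwise majorities:
B vs E: 8 to 13, E.
B vs G: B is ranked higher on 6+4 = 10 ballots, G on 11. G wins 11–10.
E vs G: 7 to 14, G.
B loses to every other alternative — it is the Condorcet loser.

B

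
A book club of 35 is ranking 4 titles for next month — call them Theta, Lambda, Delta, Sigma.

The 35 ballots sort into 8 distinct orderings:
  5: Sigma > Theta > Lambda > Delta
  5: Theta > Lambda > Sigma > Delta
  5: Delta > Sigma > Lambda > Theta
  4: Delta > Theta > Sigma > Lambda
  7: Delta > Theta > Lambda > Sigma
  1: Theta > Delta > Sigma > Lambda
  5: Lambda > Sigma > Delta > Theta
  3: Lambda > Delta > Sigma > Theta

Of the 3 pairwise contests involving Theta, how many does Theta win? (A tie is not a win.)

1

Theta against each rival (35 members):
Theta vs Lambda: Theta, 22–13.
Theta vs Delta: Delta, 24–11.
Theta–Sigma: Sigma 18–17.
Theta beats Lambda; loses to Delta, Sigma — 1 pairwise win.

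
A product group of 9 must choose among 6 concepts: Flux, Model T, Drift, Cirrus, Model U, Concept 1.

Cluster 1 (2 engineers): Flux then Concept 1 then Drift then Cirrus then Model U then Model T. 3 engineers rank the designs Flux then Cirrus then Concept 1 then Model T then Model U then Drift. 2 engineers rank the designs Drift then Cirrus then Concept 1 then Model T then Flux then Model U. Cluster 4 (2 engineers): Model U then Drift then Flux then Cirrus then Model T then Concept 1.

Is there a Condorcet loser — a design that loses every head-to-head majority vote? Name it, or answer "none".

none

Pairwise majorities:
Flux vs Model T: 2+3+2 = 7 for Flux, 2 for Model T — Flux by 7–2.
Flux vs Drift: Flux, 5–4.
Flux vs Cirrus: Flux is ranked higher on 2+3+2 = 7 ballots, Cirrus on 2. Flux wins 7–2.
Flux–Model U: Flux 7–2.
Flux vs Concept 1: 2+3+2 = 7 for Flux, 2 for Concept 1 — Flux by 7–2.
Model T vs Drift: Model T is ranked higher on 3 ballots, Drift on 6. Drift wins 6–3.
Model T vs Cirrus: 0 to 9, Cirrus.
Model T vs Model U: Model T, 5–4.
Model T vs Concept 1: Concept 1, 7–2.
Drift vs Cirrus: 6 to 3, Drift.
Drift vs Model U: Model U wins 5–4.
Drift vs Concept 1: 4 to 5, Concept 1.
Cirrus vs Model U: 2+3+2 = 7 for Cirrus, 2 for Model U — Cirrus by 7–2.
Cirrus vs Concept 1: 7 to 2, Cirrus.
Model U–Concept 1: Concept 1 7–2.
Every design wins at least one matchup (Flux beats Model T; Model T beats Model U; Drift beats Model T; Cirrus beats Model T; Model U beats Drift; Concept 1 beats Model T), so there is no Condorcet loser.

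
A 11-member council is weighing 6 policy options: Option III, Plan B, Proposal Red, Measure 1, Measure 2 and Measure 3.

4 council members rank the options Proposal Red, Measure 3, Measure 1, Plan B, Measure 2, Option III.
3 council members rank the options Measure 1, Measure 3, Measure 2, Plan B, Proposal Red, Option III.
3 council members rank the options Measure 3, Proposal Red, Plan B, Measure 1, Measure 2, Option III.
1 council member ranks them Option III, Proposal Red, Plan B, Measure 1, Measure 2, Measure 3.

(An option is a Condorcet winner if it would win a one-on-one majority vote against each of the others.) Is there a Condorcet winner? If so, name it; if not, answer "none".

Measure 3

Check each pair by majority over 11 ballots:
Option III vs Plan B: Option III preferred on 1 ballot; Plan B wins 10–1.
Option III vs Proposal Red: Proposal Red wins 10–1.
Option III vs Measure 1: 1 for Option III, 10 for Measure 1 — Measure 1 by 10–1.
Option III vs Measure 2: Option III is ranked higher on 1 ballot, Measure 2 on 10. Measure 2 wins 10–1.
Option III vs Measure 3: 1 for Option III, 10 for Measure 3 — Measure 3 by 10–1.
Plan B vs Proposal Red: Plan B preferred on 3 ballots; Proposal Red wins 8–3.
Plan B vs Measure 1: Measure 1 wins 7–4.
Plan B–Measure 2: Plan B 8–3.
Plan B vs Measure 3: Measure 3 wins 10–1.
Proposal Red–Measure 1: Proposal Red 8–3.
Proposal Red vs Measure 2: Proposal Red is ranked higher on 4+3+1 = 8 ballots, Measure 2 on 3. Proposal Red wins 8–3.
Proposal Red–Measure 3: Measure 3 6–5.
Measure 1–Measure 2: Measure 1 11–0.
Measure 1–Measure 3: Measure 3 7–4.
Measure 2 vs Measure 3: 1 to 10, Measure 3.
Measure 3 wins every pairwise contest, so Measure 3 is the Condorcet winner.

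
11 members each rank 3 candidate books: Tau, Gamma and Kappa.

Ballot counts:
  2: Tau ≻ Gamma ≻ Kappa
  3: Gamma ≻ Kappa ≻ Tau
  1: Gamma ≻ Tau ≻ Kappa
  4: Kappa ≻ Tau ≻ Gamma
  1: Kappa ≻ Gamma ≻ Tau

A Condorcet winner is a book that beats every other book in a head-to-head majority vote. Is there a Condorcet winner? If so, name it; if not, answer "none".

Check each pair by majority over 11 ballots:
Tau vs Gamma: Tau, 6–5.
Tau–Kappa: Kappa 8–3.
Gamma–Kappa: Gamma 6–5.
Each book drops at least one matchup (Tau loses to Kappa; Gamma loses to Tau; Kappa loses to Gamma); the cycle Tau > Gamma > Kappa > Tau rules out a Condorcet winner.

none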